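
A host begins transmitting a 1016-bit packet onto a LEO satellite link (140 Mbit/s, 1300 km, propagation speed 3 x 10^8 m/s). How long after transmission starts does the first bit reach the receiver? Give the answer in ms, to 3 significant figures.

4.33 ms

First bit experiences only propagation delay: d/s = 1300000/300000000 = 4.33 ms.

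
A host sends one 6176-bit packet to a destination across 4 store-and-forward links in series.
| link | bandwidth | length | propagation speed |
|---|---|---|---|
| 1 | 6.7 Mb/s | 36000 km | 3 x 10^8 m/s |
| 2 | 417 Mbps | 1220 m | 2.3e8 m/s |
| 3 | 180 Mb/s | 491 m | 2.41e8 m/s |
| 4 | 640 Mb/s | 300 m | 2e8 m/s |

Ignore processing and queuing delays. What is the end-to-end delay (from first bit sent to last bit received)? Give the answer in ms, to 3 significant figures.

Transmission delays (L/R per hop): 0.921791, 0.0148106, 0.0343111, 0.00965 ms; sum = 0.980563 ms.
Propagation delays (d/s per hop): 120, 0.00530435, 0.00203734, 0.0015 ms; sum = 120.009 ms.
End-to-end = 121 ms.

121 ms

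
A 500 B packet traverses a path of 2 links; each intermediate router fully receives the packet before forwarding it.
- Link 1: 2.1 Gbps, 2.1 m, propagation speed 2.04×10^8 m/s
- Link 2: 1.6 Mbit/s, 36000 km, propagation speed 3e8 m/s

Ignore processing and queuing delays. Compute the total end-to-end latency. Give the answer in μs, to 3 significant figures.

123000 μs

L = 500 × 8 = 4000 bits.
Transmission delays (L/R per hop): 1.90476, 2500 μs; sum = 2501.9 μs.
Propagation delays (d/s per hop): 0.0102941, 120000 μs; sum = 120000 μs.
End-to-end = 123000 μs.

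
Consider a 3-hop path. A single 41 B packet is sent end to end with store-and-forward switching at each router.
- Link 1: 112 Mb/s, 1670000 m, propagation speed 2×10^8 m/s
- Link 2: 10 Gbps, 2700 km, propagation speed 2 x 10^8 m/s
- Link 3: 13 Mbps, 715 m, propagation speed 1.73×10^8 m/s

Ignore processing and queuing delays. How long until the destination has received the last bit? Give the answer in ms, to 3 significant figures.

21.9 ms

L = 41 × 8 = 328 bits.
Transmission delays (L/R per hop): 0.00292857, 3.28e-05, 0.0252308 ms; sum = 0.0281921 ms.
Propagation delays (d/s per hop): 8.35, 13.5, 0.00413295 ms; sum = 21.8541 ms.
End-to-end = 21.9 ms.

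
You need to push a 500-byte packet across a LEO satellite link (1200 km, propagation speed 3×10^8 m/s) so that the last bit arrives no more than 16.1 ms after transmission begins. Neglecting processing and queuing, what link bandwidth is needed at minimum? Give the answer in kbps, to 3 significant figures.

331 kbps

L = 4000 bits.
Propagation delay = 1200000 / 300000000 = 4 ms.
Transmission budget = 16.1 − 4 = 12.1 ms.
R ≥ L / t_tx = 4000 bits / 0.0121 s = 331 kbps.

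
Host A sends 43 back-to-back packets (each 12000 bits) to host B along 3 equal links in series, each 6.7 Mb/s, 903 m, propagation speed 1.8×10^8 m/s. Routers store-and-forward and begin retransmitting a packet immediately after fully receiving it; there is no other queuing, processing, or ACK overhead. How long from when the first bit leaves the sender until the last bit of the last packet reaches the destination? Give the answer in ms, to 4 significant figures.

80.61 ms

Per-hop transmission t_tx = L/R = 12000/6700000 = 1.79104 ms.
Per-hop propagation t_prop = 903/180000000 = 0.00501667 ms.
Pipeline fill: first packet needs 3·t_tx to clear all hops; remaining 42 packets each add one t_tx.
Total = (3+43-1)·t_tx + 3·t_prop = 45·1.79104 + 3·0.00501667 = 80.61 ms.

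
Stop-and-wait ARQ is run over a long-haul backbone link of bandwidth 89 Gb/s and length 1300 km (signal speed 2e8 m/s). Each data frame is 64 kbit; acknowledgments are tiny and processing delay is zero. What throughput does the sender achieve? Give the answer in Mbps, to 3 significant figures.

t_tx = L/R = 64000/89000000000 = 7.19101e-07 s.
t_prop = 1300000/200000000 = 0.0065 s; RTT = 0.013 s.
Cycle = t_tx + RTT = 0.0130007 s.
Throughput = L / cycle = 64000 / 0.0130007 = 4.92 Mbps.

4.92 Mbps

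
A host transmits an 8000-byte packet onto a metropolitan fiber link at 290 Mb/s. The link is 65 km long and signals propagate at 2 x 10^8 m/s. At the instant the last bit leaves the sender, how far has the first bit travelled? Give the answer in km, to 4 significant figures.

44.14 km

t_tx = L/R = 64000/290000000 = 0.00022069 s.
Distance = s × t_tx = 200000000 × 0.00022069 = 44.14 km.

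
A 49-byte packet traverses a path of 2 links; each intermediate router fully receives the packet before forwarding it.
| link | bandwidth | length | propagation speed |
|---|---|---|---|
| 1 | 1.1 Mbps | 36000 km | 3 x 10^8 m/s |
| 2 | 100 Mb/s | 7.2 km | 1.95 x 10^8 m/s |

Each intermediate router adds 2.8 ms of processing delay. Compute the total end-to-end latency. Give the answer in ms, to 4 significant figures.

L = 49 × 8 = 392 bits.
Transmission delays (L/R per hop): 0.356364, 0.00392 ms; sum = 0.360284 ms.
Propagation delays (d/s per hop): 120, 0.0369231 ms; sum = 120.037 ms.
Processing at 1 router(s): 1 × 2.8 ms = 2.8 ms.
End-to-end = 123.2 ms.

123.2 ms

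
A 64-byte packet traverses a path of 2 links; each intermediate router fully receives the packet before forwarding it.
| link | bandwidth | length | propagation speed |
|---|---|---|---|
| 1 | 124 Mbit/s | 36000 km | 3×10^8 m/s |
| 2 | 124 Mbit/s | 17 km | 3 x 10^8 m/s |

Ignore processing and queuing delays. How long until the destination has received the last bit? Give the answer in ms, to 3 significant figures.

120 ms

L = 64 × 8 = 512 bits.
Transmission delay per hop = L/R = 512/124000000 = 0.00412903 ms; 2 hops → 0.00825806 ms.
Propagation delays (d/s per hop): 120, 0.0566667 ms; sum = 120.057 ms.
End-to-end = 120 ms.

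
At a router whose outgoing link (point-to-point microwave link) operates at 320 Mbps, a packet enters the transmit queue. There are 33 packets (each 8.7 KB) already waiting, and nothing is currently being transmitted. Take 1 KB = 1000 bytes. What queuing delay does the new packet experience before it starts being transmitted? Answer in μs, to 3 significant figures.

Each queued packet: L/R = 69600/320000000 = 217.5 μs.
33 queued → 7177.5 μs.
Queuing delay = 7180 μs.

7180 μs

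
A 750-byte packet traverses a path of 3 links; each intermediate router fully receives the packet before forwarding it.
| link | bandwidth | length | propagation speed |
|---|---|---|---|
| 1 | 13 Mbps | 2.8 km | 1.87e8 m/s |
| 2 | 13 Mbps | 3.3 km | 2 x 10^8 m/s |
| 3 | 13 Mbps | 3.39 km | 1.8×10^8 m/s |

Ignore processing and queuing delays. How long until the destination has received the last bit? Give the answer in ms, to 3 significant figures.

1.43 ms

L = 750 × 8 = 6000 bits.
Transmission delay per hop = L/R = 6000/13000000 = 0.461538 ms; 3 hops → 1.38462 ms.
Propagation delays (d/s per hop): 0.0149733, 0.0165, 0.0188333 ms; sum = 0.0503066 ms.
End-to-end = 1.43 ms.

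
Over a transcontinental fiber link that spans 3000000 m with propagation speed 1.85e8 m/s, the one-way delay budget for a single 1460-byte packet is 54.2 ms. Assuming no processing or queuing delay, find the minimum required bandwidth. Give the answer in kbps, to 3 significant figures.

307 kbps

L = 11680 bits.
Propagation delay = 3000000 / 185000000 = 16.2162 ms.
Transmission budget = 54.2 − 16.2162 = 37.9838 ms.
R ≥ L / t_tx = 11680 bits / 0.0379838 s = 307 kbps.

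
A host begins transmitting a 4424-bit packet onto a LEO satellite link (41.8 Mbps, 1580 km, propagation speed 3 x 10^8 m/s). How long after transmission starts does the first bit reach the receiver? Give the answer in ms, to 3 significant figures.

First bit experiences only propagation delay: d/s = 1580000/300000000 = 5.27 ms.

5.27 ms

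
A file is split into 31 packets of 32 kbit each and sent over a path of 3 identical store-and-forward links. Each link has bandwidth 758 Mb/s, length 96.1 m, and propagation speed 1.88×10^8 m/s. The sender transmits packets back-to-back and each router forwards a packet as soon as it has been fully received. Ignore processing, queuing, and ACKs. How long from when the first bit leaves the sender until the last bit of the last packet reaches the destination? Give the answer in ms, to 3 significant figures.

Per-hop transmission t_tx = L/R = 32000/758000000 = 0.0422164 ms.
Per-hop propagation t_prop = 96.1/188000000 = 0.00051117 ms.
Pipeline fill: first packet needs 3·t_tx to clear all hops; remaining 30 packets each add one t_tx.
Total = (3+31-1)·t_tx + 3·t_prop = 33·0.0422164 + 3·0.00051117 = 1.39 ms.

1.39 ms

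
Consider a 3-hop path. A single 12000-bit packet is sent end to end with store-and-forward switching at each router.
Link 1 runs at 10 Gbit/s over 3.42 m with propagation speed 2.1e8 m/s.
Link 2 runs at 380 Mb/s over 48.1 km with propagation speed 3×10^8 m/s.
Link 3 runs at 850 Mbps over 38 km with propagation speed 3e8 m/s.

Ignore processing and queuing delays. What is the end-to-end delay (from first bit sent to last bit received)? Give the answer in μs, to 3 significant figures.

334 μs

Transmission delays (L/R per hop): 1.2, 31.5789, 14.1176 μs; sum = 46.8966 μs.
Propagation delays (d/s per hop): 0.0162857, 160.333, 126.667 μs; sum = 287.016 μs.
End-to-end = 334 μs.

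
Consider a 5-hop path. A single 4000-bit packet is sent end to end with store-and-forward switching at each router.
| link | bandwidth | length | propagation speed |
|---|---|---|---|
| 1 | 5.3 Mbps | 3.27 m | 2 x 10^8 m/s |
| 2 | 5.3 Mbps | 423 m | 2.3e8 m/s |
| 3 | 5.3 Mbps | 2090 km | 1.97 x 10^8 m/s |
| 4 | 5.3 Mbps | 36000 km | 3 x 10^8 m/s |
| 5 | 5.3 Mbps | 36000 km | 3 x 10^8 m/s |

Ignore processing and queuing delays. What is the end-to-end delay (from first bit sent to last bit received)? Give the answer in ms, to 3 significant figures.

Transmission delay per hop = L/R = 4000/5300000 = 0.754717 ms; 5 hops → 3.77358 ms.
Propagation delays (d/s per hop): 1.635e-05, 0.00183913, 10.6091, 120, 120 ms; sum = 250.611 ms.
End-to-end = 254 ms.

254 ms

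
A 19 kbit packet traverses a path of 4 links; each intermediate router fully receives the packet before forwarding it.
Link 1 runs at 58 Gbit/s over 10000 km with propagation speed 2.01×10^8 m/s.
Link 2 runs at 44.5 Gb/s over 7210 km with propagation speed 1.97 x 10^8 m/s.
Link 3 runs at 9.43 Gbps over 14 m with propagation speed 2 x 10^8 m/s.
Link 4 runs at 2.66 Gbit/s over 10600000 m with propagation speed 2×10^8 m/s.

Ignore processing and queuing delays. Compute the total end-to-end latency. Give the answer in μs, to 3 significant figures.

139000 μs

L = 19000 bits.
Transmission delays (L/R per hop): 0.327586, 0.426966, 2.01485, 7.14286 μs; sum = 9.91226 μs.
Propagation delays (d/s per hop): 49751.2, 36599, 0.07, 53000 μs; sum = 139350 μs.
End-to-end = 139000 μs.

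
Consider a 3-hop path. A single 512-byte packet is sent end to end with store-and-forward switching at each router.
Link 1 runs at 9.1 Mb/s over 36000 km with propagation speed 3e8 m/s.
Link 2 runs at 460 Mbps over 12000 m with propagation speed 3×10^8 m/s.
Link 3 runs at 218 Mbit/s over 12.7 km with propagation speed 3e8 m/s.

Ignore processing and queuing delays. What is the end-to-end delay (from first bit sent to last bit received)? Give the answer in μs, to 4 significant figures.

120600 μs

L = 512 × 8 = 4096 bits.
Transmission delays (L/R per hop): 450.11, 8.90435, 18.789 μs; sum = 477.803 μs.
Propagation delays (d/s per hop): 120000, 40, 42.3333 μs; sum = 120082 μs.
End-to-end = 120600 μs.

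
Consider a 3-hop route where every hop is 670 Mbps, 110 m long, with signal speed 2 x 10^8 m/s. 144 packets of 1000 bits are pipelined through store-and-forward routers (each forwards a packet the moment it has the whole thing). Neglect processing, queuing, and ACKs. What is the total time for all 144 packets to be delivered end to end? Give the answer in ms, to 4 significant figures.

0.2196 ms

Per-hop transmission t_tx = L/R = 1000/670000000 = 0.00149254 ms.
Per-hop propagation t_prop = 110/200000000 = 0.00055 ms.
Pipeline fill: first packet needs 3·t_tx to clear all hops; remaining 143 packets each add one t_tx.
Total = (3+144-1)·t_tx + 3·t_prop = 146·0.00149254 + 3·0.00055 = 0.2196 ms.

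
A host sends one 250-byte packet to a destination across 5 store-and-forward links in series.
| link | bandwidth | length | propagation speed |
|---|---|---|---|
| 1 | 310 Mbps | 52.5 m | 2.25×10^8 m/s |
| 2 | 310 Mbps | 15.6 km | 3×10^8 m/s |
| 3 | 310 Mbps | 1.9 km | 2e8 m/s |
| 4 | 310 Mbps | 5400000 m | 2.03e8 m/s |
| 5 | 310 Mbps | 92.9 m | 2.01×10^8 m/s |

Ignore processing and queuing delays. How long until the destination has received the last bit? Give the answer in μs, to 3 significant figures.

26700 μs

L = 250 × 8 = 2000 bits.
Transmission delay per hop = L/R = 2000/310000000 = 6.45161 μs; 5 hops → 32.2581 μs.
Propagation delays (d/s per hop): 0.233333, 52, 9.5, 26601, 0.462189 μs; sum = 26663.2 μs.
End-to-end = 26700 μs.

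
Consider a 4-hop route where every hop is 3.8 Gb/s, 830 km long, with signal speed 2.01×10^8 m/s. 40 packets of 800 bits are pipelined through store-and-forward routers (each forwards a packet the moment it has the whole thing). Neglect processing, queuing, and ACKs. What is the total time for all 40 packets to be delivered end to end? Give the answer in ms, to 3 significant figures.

16.5 ms

Per-hop transmission t_tx = L/R = 800/3800000000 = 0.000210526 ms.
Per-hop propagation t_prop = 830000/2.01e+08 = 4.12935 ms.
Pipeline fill: first packet needs 4·t_tx to clear all hops; remaining 39 packets each add one t_tx.
Total = (4+40-1)·t_tx + 4·t_prop = 43·0.000210526 + 4·4.12935 = 16.5 ms.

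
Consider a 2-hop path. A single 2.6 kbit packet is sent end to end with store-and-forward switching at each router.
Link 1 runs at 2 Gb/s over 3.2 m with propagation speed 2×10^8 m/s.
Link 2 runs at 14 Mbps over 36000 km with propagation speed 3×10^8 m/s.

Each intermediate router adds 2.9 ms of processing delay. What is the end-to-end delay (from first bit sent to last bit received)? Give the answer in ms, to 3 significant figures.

123 ms

L = 2600 bits.
Transmission delays (L/R per hop): 0.0013, 0.185714 ms; sum = 0.187014 ms.
Propagation delays (d/s per hop): 1.6e-05, 120 ms; sum = 120 ms.
Processing at 1 router(s): 1 × 2.9 ms = 2.9 ms.
End-to-end = 123 ms.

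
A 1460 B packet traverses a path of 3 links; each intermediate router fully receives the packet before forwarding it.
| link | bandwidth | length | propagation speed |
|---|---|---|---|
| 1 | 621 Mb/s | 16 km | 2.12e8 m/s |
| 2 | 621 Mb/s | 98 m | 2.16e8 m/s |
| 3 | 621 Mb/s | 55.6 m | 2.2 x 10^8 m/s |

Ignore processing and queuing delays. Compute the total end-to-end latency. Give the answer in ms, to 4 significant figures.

0.1326 ms

L = 1460 × 8 = 11680 bits.
Transmission delay per hop = L/R = 11680/621000000 = 0.0188084 ms; 3 hops → 0.0564251 ms.
Propagation delays (d/s per hop): 0.0754717, 0.000453704, 0.000252727 ms; sum = 0.0761781 ms.
End-to-end = 0.1326 ms.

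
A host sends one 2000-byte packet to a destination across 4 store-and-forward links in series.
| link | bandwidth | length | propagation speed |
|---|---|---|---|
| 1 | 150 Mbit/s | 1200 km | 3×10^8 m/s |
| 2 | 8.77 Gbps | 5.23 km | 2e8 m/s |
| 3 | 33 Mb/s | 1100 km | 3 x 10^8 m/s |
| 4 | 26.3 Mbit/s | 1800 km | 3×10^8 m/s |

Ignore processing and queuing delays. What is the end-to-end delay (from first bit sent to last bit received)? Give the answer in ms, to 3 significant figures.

L = 2000 × 8 = 16000 bits.
Transmission delays (L/R per hop): 0.106667, 0.0018244, 0.484848, 0.608365 ms; sum = 1.2017 ms.
Propagation delays (d/s per hop): 4, 0.02615, 3.66667, 6 ms; sum = 13.6928 ms.
End-to-end = 14.9 ms.

14.9 ms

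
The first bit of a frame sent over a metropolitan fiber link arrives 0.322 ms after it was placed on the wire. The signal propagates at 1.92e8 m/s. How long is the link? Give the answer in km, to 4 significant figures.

d = s × t_prop = 192000000 × 0.000322 = 61.82 km.

61.82 km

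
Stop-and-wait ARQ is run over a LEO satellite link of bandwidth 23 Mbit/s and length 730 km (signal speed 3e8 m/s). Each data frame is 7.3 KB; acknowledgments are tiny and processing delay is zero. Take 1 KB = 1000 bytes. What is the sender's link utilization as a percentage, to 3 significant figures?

t_tx = L/R = 58400/23000000 = 0.00253913 s.
t_prop = 730000/300000000 = 0.00243333 s; RTT = 0.00486667 s.
Cycle = t_tx + RTT = 0.0074058 s.
Utilization = t_tx / cycle = 0.00253913/0.0074058 = 34.3 %.

34.3 %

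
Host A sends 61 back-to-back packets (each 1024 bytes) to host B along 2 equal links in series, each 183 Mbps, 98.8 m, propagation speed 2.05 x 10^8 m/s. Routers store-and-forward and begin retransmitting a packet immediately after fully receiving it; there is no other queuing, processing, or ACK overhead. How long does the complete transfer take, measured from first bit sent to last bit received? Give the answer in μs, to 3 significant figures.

2780 μs

Per-hop transmission t_tx = L/R = 8192/183000000 = 44.765 μs.
Per-hop propagation t_prop = 98.8/2.05e+08 = 0.481951 μs.
Pipeline fill: first packet needs 2·t_tx to clear all hops; remaining 60 packets each add one t_tx.
Total = (2+61-1)·t_tx + 2·t_prop = 62·44.765 + 2·0.481951 = 2780 μs.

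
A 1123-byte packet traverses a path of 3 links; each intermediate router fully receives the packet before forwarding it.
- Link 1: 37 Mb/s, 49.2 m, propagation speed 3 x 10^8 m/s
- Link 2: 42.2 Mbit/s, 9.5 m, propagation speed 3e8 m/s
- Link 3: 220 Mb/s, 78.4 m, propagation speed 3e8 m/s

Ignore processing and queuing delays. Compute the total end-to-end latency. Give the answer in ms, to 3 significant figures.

L = 1123 × 8 = 8984 bits.
Transmission delays (L/R per hop): 0.242811, 0.212891, 0.0408364 ms; sum = 0.496538 ms.
Propagation delays (d/s per hop): 0.000164, 3.16667e-05, 0.000261333 ms; sum = 0.000457 ms.
End-to-end = 0.497 ms.

0.497 ms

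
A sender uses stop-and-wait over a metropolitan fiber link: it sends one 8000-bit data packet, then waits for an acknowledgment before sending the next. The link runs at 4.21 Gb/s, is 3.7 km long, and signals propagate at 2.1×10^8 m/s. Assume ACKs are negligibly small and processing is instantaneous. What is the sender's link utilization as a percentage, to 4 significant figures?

5.117 %

t_tx = L/R = 8000/4210000000 = 1.90024e-06 s.
t_prop = 3700/210000000 = 1.7619e-05 s; RTT = 3.52381e-05 s.
Cycle = t_tx + RTT = 3.71383e-05 s.
Utilization = t_tx / cycle = 1.90024e-06/3.71383e-05 = 5.117 %.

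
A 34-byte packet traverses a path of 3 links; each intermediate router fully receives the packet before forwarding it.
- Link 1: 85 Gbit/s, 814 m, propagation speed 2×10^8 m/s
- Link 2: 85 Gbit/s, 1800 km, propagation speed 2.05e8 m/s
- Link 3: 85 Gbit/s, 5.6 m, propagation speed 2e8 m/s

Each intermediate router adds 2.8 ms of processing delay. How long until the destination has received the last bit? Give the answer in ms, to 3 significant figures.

14.4 ms

L = 34 × 8 = 272 bits.
Transmission delay per hop = L/R = 272/85000000000 = 3.2e-06 ms; 3 hops → 9.6e-06 ms.
Propagation delays (d/s per hop): 0.00407, 8.78049, 2.8e-05 ms; sum = 8.78459 ms.
Processing at 2 router(s): 2 × 2.8 ms = 5.6 ms.
End-to-end = 14.4 ms.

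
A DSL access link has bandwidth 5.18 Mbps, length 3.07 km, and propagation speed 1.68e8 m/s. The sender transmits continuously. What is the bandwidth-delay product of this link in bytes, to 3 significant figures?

11.8 bytes

Propagation delay = 3070 / 168000000 = 1.82738e-05 s.
BDP = R × t_prop = 5180000 × 1.82738e-05 = 94.6583 bits.
In bytes: 94.6583/8 = 11.8 bytes.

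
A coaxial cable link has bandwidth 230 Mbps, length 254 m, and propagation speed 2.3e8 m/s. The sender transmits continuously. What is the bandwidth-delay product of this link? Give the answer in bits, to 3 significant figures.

Propagation delay = 254 / 2.3e+08 = 1.10435e-06 s.
BDP = R × t_prop = 230000000 × 1.10435e-06 = 254 bits.

254 bits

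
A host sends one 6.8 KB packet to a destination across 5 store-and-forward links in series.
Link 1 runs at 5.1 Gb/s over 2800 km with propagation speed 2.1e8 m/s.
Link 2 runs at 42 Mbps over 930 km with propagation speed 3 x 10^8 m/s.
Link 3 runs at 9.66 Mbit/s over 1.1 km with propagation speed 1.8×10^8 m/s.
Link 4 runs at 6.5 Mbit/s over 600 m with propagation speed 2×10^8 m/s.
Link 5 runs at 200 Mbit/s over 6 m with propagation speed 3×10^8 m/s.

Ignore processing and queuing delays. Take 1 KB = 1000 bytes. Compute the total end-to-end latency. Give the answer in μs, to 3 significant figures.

32000 μs

L = 54400 bits.
Transmission delays (L/R per hop): 10.6667, 1295.24, 5631.47, 8369.23, 272 μs; sum = 15578.6 μs.
Propagation delays (d/s per hop): 13333.3, 3100, 6.11111, 3, 0.02 μs; sum = 16442.5 μs.
End-to-end = 32000 μs.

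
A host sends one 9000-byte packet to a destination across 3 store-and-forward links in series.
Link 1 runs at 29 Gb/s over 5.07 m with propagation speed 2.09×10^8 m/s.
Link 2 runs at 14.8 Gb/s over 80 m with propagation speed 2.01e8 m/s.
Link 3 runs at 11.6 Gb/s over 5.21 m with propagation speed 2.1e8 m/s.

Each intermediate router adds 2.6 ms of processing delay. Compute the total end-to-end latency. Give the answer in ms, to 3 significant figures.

5.21 ms

L = 9000 × 8 = 72000 bits.
Transmission delays (L/R per hop): 0.00248276, 0.00486486, 0.0062069 ms; sum = 0.0135545 ms.
Propagation delays (d/s per hop): 2.42584e-05, 0.00039801, 2.48095e-05 ms; sum = 0.000447078 ms.
Processing at 2 router(s): 2 × 2.6 ms = 5.2 ms.
End-to-end = 5.21 ms.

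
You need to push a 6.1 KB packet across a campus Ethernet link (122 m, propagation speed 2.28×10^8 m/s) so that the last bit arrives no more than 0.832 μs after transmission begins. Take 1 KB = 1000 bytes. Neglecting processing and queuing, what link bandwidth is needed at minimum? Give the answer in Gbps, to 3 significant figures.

164 Gbps

L = 48800 bits.
Propagation delay = 122 / 2.28e+08 = 0.535088 μs.
Transmission budget = 0.832 − 0.535088 = 0.296912 μs.
R ≥ L / t_tx = 48800 bits / 2.96912e-07 s = 164 Gbps.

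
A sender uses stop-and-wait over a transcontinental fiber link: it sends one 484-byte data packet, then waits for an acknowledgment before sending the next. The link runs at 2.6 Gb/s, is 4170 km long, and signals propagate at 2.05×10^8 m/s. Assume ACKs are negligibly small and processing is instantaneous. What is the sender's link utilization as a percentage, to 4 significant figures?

t_tx = L/R = 3872/2600000000 = 1.48923e-06 s.
t_prop = 4170000/2.05e+08 = 0.0203415 s; RTT = 0.0406829 s.
Cycle = t_tx + RTT = 0.0406844 s.
Utilization = t_tx / cycle = 1.48923e-06/0.0406844 = 0.003660 %.

0.003660 %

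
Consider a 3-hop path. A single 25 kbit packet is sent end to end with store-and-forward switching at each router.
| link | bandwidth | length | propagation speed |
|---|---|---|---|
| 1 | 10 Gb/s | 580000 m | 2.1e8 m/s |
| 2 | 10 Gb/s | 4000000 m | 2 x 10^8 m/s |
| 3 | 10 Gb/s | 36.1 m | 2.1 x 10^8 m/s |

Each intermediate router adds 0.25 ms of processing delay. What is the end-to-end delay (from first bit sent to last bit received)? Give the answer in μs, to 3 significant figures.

23300 μs

L = 25000 bits.
Transmission delay per hop = L/R = 25000/10000000000 = 2.5 μs; 3 hops → 7.5 μs.
Propagation delays (d/s per hop): 2761.9, 20000, 0.171905 μs; sum = 22762.1 μs.
Processing at 2 router(s): 2 × 0.25 ms = 500 μs.
End-to-end = 23300 μs.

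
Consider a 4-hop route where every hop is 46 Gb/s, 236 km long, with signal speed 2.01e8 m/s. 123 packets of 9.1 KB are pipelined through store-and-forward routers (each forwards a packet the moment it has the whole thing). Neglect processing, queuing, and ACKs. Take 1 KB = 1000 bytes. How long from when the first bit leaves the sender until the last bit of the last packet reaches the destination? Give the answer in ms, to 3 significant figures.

Per-hop transmission t_tx = L/R = 72800/46000000000 = 0.00158261 ms.
Per-hop propagation t_prop = 236000/2.01e+08 = 1.17413 ms.
Pipeline fill: first packet needs 4·t_tx to clear all hops; remaining 122 packets each add one t_tx.
Total = (4+123-1)·t_tx + 4·t_prop = 126·0.00158261 + 4·1.17413 = 4.90 ms.

4.90 ms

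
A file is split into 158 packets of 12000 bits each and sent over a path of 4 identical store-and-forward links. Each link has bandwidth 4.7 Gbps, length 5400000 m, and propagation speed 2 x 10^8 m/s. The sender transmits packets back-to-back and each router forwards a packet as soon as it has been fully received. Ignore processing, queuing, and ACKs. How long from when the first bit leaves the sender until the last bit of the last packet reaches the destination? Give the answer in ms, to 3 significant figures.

Per-hop transmission t_tx = L/R = 12000/4700000000 = 0.00255319 ms.
Per-hop propagation t_prop = 5400000/200000000 = 27 ms.
Pipeline fill: first packet needs 4·t_tx to clear all hops; remaining 157 packets each add one t_tx.
Total = (4+158-1)·t_tx + 4·t_prop = 161·0.00255319 + 4·27 = 108 ms.

108 ms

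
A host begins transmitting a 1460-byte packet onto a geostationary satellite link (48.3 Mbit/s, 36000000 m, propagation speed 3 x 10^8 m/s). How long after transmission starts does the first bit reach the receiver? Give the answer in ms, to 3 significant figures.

120 ms

First bit experiences only propagation delay: d/s = 36000000/300000000 = 120 ms.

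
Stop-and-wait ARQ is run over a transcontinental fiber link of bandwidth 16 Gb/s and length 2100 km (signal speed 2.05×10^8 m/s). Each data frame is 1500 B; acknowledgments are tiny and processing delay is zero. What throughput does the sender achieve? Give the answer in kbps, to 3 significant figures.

586 kbps

t_tx = L/R = 12000/16000000000 = 7.5e-07 s.
t_prop = 2100000/2.05e+08 = 0.0102439 s; RTT = 0.0204878 s.
Cycle = t_tx + RTT = 0.0204886 s.
Throughput = L / cycle = 12000 / 0.0204886 = 586 kbps.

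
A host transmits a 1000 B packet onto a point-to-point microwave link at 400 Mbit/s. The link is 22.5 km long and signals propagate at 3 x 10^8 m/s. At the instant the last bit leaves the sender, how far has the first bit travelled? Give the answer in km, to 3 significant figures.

t_tx = L/R = 8000/400000000 = 2e-05 s.
Distance = s × t_tx = 300000000 × 2e-05 = 6.00 km.

6.00 km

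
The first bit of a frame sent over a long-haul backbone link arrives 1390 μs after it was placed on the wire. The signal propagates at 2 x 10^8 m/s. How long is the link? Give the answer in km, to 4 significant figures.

278.0 km

d = s × t_prop = 200000000 × 0.00139 = 278.0 km.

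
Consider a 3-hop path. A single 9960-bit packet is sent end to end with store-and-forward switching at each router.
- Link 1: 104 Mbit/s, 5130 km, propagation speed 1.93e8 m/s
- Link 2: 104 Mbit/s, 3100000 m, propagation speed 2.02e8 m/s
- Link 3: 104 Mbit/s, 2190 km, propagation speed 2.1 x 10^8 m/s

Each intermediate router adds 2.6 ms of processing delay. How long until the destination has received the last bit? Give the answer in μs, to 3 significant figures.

Transmission delay per hop = L/R = 9960/104000000 = 95.7692 μs; 3 hops → 287.308 μs.
Propagation delays (d/s per hop): 26580.3, 15346.5, 10428.6 μs; sum = 52355.4 μs.
Processing at 2 router(s): 2 × 2.6 ms = 5200 μs.
End-to-end = 57800 μs.

57800 μs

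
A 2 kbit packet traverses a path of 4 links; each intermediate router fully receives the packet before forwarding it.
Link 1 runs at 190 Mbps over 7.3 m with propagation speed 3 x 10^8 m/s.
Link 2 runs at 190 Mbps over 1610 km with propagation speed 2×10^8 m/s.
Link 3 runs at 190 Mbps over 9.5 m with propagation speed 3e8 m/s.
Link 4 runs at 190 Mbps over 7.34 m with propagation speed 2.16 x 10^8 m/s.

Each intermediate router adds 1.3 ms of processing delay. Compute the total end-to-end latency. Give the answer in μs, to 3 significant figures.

L = 2000 bits.
Transmission delay per hop = L/R = 2000/190000000 = 10.5263 μs; 4 hops → 42.1053 μs.
Propagation delays (d/s per hop): 0.0243333, 8050, 0.0316667, 0.0339815 μs; sum = 8050.09 μs.
Processing at 3 router(s): 3 × 1.3 ms = 3900 μs.
End-to-end = 12000 μs.

12000 μs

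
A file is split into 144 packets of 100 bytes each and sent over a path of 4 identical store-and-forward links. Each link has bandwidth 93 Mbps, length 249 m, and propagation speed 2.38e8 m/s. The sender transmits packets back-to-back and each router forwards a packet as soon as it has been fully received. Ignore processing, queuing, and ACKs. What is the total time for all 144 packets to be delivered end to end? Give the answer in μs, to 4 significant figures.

1269 μs

Per-hop transmission t_tx = L/R = 800/93000000 = 8.60215 μs.
Per-hop propagation t_prop = 249/238000000 = 1.04622 μs.
Pipeline fill: first packet needs 4·t_tx to clear all hops; remaining 143 packets each add one t_tx.
Total = (4+144-1)·t_tx + 4·t_prop = 147·8.60215 + 4·1.04622 = 1269 μs.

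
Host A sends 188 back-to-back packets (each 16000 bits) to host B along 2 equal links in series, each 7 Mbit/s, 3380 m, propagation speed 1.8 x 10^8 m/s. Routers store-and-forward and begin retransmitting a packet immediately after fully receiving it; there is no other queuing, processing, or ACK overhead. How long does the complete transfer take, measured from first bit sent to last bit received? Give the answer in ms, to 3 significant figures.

Per-hop transmission t_tx = L/R = 16000/7000000 = 2.28571 ms.
Per-hop propagation t_prop = 3380/180000000 = 0.0187778 ms.
Pipeline fill: first packet needs 2·t_tx to clear all hops; remaining 187 packets each add one t_tx.
Total = (2+188-1)·t_tx + 2·t_prop = 189·2.28571 + 2·0.0187778 = 432 ms.

432 ms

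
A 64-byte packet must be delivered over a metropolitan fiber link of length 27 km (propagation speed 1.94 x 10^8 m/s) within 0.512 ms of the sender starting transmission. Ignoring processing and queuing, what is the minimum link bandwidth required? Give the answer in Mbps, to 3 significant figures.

L = 512 bits.
Propagation delay = 27000 / 194000000 = 0.139175 ms.
Transmission budget = 0.512 − 0.139175 = 0.372825 ms.
R ≥ L / t_tx = 512 bits / 0.000372825 s = 1.37 Mbps.

1.37 Mbps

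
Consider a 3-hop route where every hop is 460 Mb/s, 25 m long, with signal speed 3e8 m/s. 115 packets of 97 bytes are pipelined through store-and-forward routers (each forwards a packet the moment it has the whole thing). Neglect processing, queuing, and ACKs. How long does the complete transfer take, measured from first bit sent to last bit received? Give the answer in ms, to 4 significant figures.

0.1976 ms

Per-hop transmission t_tx = L/R = 776/460000000 = 0.00168696 ms.
Per-hop propagation t_prop = 25/300000000 = 8.33333e-05 ms.
Pipeline fill: first packet needs 3·t_tx to clear all hops; remaining 114 packets each add one t_tx.
Total = (3+115-1)·t_tx + 3·t_prop = 117·0.00168696 + 3·8.33333e-05 = 0.1976 ms.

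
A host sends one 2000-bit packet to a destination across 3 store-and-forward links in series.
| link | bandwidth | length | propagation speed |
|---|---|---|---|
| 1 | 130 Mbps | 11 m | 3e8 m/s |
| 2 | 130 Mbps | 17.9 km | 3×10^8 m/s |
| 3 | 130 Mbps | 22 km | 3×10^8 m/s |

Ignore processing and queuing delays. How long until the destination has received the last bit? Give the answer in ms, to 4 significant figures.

0.1792 ms

Transmission delay per hop = L/R = 2000/130000000 = 0.0153846 ms; 3 hops → 0.0461538 ms.
Propagation delays (d/s per hop): 3.66667e-05, 0.0596667, 0.0733333 ms; sum = 0.133037 ms.
End-to-end = 0.1792 ms.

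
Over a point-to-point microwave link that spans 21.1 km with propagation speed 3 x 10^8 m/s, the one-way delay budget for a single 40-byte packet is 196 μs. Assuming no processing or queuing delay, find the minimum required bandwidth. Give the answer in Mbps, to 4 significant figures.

L = 320 bits.
Propagation delay = 21100 / 300000000 = 70.3333 μs.
Transmission budget = 196 − 70.3333 = 125.667 μs.
R ≥ L / t_tx = 320 bits / 0.000125667 s = 2.546 Mbps.

2.546 Mbps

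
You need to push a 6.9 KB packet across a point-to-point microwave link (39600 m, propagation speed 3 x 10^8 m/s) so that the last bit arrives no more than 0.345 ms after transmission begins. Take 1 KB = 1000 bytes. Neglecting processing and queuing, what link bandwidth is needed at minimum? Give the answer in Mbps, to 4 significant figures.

L = 55200 bits.
Propagation delay = 39600 / 300000000 = 0.132 ms.
Transmission budget = 0.345 − 0.132 = 0.213 ms.
R ≥ L / t_tx = 55200 bits / 0.000213 s = 259.2 Mbps.

259.2 Mbps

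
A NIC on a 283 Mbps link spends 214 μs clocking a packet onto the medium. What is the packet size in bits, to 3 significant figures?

60600 bits

L = R × t_tx = 283000000 b/s × 0.000214 s = 60562 bits.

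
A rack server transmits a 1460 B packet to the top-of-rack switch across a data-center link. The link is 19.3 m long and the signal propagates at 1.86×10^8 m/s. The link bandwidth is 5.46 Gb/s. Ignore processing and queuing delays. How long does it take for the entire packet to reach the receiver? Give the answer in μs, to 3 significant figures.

2.24 μs

L = 1460 × 8 = 11680 bits.
Transmission delay = L/R = 11680 / 5460000000 = 2.13919 μs.
Propagation delay = d/s = 19.3 m / 186000000 m/s = 0.103763 μs.
Total = 2.24 μs.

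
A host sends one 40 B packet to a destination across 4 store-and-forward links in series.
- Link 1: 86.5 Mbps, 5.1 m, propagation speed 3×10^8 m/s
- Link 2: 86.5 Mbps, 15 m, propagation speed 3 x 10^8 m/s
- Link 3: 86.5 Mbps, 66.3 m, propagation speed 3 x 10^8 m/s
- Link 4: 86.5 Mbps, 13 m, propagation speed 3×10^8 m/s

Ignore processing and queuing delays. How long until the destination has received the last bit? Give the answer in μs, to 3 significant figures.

L = 40 × 8 = 320 bits.
Transmission delay per hop = L/R = 320/86500000 = 3.69942 μs; 4 hops → 14.7977 μs.
Propagation delays (d/s per hop): 0.017, 0.05, 0.221, 0.0433333 μs; sum = 0.331333 μs.
End-to-end = 15.1 μs.

15.1 μs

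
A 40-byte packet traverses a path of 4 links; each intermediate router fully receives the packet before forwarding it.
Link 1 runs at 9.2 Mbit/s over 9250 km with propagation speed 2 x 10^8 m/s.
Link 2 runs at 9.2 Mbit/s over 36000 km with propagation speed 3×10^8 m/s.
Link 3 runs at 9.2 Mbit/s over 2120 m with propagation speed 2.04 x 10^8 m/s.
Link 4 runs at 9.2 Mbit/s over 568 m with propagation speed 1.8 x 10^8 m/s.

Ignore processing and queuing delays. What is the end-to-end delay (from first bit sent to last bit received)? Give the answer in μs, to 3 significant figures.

L = 40 × 8 = 320 bits.
Transmission delay per hop = L/R = 320/9200000 = 34.7826 μs; 4 hops → 139.13 μs.
Propagation delays (d/s per hop): 46250, 120000, 10.3922, 3.15556 μs; sum = 166264 μs.
End-to-end = 166000 μs.

166000 μs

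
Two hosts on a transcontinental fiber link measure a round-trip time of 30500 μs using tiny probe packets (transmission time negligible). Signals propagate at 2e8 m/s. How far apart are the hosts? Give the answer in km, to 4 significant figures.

One-way propagation = RTT/2 = 15250 μs.
d = s × t = 200000000 × 0.01525 = 3050 km.

3050 km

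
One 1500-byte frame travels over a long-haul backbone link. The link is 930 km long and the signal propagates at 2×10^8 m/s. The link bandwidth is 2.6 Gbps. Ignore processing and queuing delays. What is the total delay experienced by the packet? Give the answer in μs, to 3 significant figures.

L = 1500 × 8 = 12000 bits.
Transmission delay = L/R = 12000 / 2600000000 = 4.61538 μs.
Propagation delay = d/s = 930000 m / 200000000 m/s = 4650 μs.
Total = 4650 μs.

4650 μs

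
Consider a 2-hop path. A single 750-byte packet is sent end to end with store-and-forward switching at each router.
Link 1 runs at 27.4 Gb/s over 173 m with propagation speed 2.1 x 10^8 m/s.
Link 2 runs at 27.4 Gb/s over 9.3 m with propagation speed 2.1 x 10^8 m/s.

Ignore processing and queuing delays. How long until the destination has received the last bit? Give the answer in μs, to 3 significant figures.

L = 750 × 8 = 6000 bits.
Transmission delay per hop = L/R = 6000/27400000000 = 0.218978 μs; 2 hops → 0.437956 μs.
Propagation delays (d/s per hop): 0.82381, 0.0442857 μs; sum = 0.868095 μs.
End-to-end = 1.31 μs.

1.31 μs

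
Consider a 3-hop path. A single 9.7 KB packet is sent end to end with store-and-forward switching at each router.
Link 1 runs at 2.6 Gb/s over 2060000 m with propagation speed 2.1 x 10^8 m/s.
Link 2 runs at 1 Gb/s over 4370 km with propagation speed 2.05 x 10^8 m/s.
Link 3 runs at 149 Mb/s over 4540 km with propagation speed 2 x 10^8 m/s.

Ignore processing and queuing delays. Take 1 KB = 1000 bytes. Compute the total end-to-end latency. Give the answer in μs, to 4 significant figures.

L = 77600 bits.
Transmission delays (L/R per hop): 29.8462, 77.6, 520.805 μs; sum = 628.252 μs.
Propagation delays (d/s per hop): 9809.52, 21317.1, 22700 μs; sum = 53826.6 μs.
End-to-end = 54450 μs.

54450 μs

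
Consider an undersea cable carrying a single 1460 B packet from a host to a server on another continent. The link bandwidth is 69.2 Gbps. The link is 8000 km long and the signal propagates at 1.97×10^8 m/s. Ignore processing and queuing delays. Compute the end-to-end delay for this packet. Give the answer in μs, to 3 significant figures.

L = 1460 × 8 = 11680 bits.
Transmission delay = L/R = 11680 / 69200000000 = 0.168786 μs.
Propagation delay = d/s = 8000000 m / 197000000 m/s = 40609.1 μs.
Total = 40600 μs.

40600 μs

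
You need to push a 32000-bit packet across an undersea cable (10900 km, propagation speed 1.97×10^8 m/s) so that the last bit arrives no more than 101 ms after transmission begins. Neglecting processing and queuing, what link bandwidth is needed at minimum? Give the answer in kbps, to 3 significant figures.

701 kbps

Propagation delay = 10900000 / 197000000 = 55.3299 ms.
Transmission budget = 101 − 55.3299 = 45.6701 ms.
R ≥ L / t_tx = 32000 bits / 0.0456701 s = 701 kbps.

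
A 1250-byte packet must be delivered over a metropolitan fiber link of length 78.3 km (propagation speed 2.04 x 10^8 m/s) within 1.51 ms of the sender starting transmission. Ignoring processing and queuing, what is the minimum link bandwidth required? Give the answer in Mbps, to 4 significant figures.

L = 10000 bits.
Propagation delay = 78300 / 204000000 = 0.383824 ms.
Transmission budget = 1.51 − 0.383824 = 1.12618 ms.
R ≥ L / t_tx = 10000 bits / 0.00112618 s = 8.880 Mbps.

8.880 Mbps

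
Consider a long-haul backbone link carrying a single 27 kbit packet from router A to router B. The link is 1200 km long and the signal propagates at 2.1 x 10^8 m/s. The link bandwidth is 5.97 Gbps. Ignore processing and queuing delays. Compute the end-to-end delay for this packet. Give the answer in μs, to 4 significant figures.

5719 μs

L = 27000 bits.
Transmission delay = L/R = 27000 / 5970000000 = 4.52261 μs.
Propagation delay = d/s = 1200000 m / 210000000 m/s = 5714.29 μs.
Total = 5719 μs.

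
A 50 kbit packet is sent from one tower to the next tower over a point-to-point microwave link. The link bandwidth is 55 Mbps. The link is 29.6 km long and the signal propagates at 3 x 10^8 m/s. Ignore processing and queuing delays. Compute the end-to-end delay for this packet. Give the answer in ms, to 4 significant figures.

L = 50000 bits.
Transmission delay = L/R = 50000 / 55000000 = 0.909091 ms.
Propagation delay = d/s = 29600 m / 300000000 m/s = 0.0986667 ms.
Total = 1.008 ms.

1.008 ms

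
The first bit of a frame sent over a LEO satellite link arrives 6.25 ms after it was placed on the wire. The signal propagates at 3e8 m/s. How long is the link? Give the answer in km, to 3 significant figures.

d = s × t_prop = 300000000 × 0.00625 = 1880 km.

1880 km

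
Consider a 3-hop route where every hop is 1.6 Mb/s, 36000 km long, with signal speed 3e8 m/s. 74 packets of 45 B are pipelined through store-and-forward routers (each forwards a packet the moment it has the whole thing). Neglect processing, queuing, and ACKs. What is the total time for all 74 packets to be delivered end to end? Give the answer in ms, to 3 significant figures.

Per-hop transmission t_tx = L/R = 360/1600000 = 0.225 ms.
Per-hop propagation t_prop = 36000000/300000000 = 120 ms.
Pipeline fill: first packet needs 3·t_tx to clear all hops; remaining 73 packets each add one t_tx.
Total = (3+74-1)·t_tx + 3·t_prop = 76·0.225 + 3·120 = 377 ms.

377 ms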